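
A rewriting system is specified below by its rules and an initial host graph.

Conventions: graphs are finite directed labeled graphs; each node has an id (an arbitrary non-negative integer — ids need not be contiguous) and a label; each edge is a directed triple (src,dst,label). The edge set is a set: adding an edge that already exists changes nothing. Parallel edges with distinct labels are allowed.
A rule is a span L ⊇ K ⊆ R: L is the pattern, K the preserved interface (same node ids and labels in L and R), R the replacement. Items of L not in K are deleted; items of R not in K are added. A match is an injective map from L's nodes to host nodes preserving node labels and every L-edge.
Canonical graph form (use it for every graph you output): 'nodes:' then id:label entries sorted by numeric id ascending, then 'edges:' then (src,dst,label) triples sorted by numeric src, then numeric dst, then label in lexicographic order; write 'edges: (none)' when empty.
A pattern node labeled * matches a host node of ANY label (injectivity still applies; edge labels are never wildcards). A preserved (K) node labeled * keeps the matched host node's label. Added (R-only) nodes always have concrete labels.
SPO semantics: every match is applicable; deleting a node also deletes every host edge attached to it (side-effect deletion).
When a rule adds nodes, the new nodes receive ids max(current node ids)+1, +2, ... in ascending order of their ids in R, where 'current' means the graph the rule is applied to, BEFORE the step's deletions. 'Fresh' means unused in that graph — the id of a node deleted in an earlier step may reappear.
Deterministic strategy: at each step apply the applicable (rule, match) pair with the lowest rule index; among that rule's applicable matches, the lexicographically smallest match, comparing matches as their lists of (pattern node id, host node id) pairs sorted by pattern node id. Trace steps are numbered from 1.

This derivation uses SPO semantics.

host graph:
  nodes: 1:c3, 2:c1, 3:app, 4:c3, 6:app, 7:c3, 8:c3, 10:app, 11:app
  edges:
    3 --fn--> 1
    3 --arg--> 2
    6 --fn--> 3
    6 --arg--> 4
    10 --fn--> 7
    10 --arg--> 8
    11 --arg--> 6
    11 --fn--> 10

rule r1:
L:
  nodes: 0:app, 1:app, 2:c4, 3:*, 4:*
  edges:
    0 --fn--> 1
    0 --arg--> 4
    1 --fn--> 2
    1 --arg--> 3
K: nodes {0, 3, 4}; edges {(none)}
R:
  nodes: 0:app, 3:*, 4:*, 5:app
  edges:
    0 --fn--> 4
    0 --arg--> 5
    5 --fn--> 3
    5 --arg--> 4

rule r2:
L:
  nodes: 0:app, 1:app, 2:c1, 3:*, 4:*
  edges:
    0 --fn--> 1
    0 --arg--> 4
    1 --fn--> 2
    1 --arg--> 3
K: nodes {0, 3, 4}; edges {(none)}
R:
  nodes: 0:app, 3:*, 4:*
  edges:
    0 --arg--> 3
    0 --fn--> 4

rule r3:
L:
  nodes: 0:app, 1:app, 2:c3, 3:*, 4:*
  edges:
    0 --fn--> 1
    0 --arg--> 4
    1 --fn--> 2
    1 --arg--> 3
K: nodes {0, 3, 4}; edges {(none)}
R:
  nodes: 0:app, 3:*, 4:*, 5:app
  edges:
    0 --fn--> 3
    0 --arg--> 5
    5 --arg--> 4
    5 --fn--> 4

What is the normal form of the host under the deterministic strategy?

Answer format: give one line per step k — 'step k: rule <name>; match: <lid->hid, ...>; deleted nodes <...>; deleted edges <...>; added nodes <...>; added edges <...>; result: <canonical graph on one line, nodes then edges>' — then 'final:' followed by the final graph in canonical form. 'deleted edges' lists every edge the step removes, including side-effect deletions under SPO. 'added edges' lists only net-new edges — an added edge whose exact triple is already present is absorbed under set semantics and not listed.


step 1: rule r3; match: 0->6, 1->3, 2->1, 3->2, 4->4; deleted nodes 1, 3; deleted edges (3,1,fn); (3,2,arg); (6,3,fn); (6,4,arg); added nodes 12; added edges (6,2,fn); (6,12,arg); (12,4,arg); (12,4,fn); result: nodes: 2:c1, 4:c3, 6:app, 7:c3, 8:c3, 10:app, 11:app, 12:app edges: (6,2,fn); (6,12,arg); (10,7,fn); (10,8,arg); (11,6,arg); (11,10,fn); (12,4,arg); (12,4,fn)
step 2: rule r3; match: 0->11, 1->10, 2->7, 3->8, 4->6; deleted nodes 7, 10; deleted edges (10,7,fn); (10,8,arg); (11,6,arg); (11,10,fn); added nodes 13; added edges (11,8,fn); (11,13,arg); (13,6,arg); (13,6,fn); result: nodes: 2:c1, 4:c3, 6:app, 8:c3, 11:app, 12:app, 13:app edges: (6,2,fn); (6,12,arg); (11,8,fn); (11,13,arg); (12,4,arg); (12,4,fn); (13,6,arg); (13,6,fn)
final:
nodes: 2:c1, 4:c3, 6:app, 8:c3, 11:app, 12:app, 13:app
edges: (6,2,fn); (6,12,arg); (11,8,fn); (11,13,arg); (12,4,arg); (12,4,fn); (13,6,arg); (13,6,fn)


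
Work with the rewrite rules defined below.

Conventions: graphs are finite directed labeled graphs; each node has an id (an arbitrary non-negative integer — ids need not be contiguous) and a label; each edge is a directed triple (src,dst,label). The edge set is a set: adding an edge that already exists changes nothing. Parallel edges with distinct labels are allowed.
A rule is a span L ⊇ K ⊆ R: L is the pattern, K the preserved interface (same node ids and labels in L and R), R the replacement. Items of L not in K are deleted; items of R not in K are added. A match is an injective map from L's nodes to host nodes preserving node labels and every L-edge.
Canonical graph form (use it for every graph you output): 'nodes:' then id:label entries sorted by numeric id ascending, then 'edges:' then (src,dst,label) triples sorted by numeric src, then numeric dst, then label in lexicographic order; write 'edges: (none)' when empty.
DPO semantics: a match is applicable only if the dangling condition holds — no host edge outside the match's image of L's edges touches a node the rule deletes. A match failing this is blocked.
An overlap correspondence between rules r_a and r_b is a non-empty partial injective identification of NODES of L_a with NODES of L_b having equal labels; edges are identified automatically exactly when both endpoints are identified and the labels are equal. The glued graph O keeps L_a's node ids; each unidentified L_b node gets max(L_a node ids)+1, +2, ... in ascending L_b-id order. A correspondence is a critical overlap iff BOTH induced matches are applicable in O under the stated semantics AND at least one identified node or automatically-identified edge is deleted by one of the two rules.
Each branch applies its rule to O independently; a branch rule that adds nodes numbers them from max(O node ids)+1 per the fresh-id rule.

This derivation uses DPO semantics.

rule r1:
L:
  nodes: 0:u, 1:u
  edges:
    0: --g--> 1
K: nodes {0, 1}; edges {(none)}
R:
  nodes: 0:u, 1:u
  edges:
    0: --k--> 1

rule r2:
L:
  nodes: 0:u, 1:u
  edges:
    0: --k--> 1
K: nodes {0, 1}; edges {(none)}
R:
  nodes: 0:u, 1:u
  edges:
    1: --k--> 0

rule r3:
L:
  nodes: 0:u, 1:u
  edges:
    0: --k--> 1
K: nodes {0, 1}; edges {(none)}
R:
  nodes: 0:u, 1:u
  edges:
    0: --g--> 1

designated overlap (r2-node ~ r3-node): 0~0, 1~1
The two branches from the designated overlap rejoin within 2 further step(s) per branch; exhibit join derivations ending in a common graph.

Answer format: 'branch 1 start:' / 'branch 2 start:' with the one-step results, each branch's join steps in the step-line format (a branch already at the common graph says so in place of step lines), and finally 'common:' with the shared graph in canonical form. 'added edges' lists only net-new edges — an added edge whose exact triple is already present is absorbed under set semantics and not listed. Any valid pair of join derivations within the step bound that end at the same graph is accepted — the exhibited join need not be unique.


branch 1 start:
nodes: 0:u, 1:u
edges: (1,0,k)
branch 2 start:
nodes: 0:u, 1:u
edges: (0,1,g)
branch 1 step 1: rule r2; match: 0->1, 1->0; deleted nodes (none); deleted edges (1,0,k); added nodes (none); added edges (0,1,k); result: nodes: 0:u, 1:u edges: (0,1,k)
branch 2 step 1: rule r1; match: 0->0, 1->1; deleted nodes (none); deleted edges (0,1,g); added nodes (none); added edges (0,1,k); result: nodes: 0:u, 1:u edges: (0,1,k)
common:
nodes: 0:u, 1:u
edges: (0,1,k)


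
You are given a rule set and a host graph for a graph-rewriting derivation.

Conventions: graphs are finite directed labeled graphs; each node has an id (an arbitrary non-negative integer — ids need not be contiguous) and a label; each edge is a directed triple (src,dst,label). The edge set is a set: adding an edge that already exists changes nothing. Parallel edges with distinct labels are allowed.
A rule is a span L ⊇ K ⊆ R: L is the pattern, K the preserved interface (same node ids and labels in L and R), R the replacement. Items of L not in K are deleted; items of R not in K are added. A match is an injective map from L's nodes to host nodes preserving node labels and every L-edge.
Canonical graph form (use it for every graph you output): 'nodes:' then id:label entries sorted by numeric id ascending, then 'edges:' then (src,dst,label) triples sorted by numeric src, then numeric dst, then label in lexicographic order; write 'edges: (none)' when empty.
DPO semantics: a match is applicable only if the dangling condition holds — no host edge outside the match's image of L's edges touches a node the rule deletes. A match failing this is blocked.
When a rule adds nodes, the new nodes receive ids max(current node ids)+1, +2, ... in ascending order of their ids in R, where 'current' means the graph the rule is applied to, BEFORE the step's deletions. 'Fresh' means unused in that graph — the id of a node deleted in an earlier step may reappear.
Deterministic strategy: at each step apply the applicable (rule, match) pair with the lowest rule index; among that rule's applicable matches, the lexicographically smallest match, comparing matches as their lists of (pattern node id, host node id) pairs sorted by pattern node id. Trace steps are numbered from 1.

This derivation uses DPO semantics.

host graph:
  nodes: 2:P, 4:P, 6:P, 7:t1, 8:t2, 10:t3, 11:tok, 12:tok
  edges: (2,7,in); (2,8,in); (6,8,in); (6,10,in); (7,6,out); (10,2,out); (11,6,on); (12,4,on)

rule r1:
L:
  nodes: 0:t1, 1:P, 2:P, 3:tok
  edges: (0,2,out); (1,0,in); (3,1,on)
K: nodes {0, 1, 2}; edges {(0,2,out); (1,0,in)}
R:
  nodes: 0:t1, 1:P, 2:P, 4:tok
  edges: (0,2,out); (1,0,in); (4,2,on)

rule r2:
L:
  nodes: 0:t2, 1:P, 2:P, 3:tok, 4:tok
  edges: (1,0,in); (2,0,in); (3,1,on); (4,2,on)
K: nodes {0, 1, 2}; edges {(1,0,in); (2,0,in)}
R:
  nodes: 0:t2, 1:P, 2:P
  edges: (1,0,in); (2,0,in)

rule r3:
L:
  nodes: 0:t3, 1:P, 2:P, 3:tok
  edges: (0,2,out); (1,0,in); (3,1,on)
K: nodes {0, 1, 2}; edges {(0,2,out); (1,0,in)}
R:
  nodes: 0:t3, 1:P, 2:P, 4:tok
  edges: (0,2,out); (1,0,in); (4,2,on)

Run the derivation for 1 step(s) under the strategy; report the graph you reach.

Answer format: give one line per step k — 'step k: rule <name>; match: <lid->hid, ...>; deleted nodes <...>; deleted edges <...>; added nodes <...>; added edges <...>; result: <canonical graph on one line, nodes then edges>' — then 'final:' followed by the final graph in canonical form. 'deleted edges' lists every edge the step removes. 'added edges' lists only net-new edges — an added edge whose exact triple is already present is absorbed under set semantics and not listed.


step 1: rule r3; match: 0->10, 1->6, 2->2, 3->11; deleted nodes 11; deleted edges (11,6,on); added nodes 13; added edges (13,2,on); result: nodes: 2:P, 4:P, 6:P, 7:t1, 8:t2, 10:t3, 12:tok, 13:tok edges: (2,7,in); (2,8,in); (6,8,in); (6,10,in); (7,6,out); (10,2,out); (12,4,on); (13,2,on)
final:
nodes: 2:P, 4:P, 6:P, 7:t1, 8:t2, 10:t3, 12:tok, 13:tok
edges: (2,7,in); (2,8,in); (6,8,in); (6,10,in); (7,6,out); (10,2,out); (12,4,on); (13,2,on)


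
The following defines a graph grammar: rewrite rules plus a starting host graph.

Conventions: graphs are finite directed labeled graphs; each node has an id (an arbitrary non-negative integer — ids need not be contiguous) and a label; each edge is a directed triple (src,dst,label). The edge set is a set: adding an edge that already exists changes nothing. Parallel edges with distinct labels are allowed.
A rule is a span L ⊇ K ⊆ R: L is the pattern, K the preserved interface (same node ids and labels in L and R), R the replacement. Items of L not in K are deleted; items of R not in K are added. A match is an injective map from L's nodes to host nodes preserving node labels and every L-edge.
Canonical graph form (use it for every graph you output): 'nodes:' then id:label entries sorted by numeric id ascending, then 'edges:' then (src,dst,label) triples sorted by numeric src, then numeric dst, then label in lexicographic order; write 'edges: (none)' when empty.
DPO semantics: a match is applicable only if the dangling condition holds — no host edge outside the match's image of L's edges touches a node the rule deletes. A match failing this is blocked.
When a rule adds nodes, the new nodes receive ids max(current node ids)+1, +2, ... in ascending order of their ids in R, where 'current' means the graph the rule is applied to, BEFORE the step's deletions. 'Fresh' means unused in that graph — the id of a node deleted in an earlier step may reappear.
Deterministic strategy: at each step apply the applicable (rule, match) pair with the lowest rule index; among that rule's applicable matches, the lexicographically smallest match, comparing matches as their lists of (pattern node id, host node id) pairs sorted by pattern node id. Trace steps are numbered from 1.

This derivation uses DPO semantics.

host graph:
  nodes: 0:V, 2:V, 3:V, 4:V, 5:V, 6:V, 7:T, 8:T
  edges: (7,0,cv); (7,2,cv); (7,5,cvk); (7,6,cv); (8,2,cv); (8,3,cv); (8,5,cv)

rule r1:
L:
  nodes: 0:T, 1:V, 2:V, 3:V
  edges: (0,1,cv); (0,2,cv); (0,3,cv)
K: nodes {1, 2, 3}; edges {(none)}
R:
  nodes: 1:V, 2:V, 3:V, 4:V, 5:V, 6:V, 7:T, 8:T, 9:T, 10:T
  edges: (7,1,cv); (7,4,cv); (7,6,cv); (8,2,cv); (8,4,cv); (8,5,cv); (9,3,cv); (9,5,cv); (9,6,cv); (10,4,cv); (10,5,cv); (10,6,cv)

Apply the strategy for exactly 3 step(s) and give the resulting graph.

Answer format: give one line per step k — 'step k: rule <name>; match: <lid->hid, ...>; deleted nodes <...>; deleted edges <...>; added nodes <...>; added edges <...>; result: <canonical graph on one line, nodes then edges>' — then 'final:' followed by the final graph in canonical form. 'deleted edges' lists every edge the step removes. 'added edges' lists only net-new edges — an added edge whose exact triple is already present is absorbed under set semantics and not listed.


step 1: rule r1; match: 0->8, 1->2, 2->3, 3->5; deleted nodes 8; deleted edges (8,2,cv); (8,3,cv); (8,5,cv); added nodes 9, 10, 11, 12, 13, 14, 15; added edges (12,2,cv); (12,9,cv); (12,11,cv); (13,3,cv); (13,9,cv); (13,10,cv); (14,5,cv); (14,10,cv); (14,11,cv); (15,9,cv); (15,10,cv); (15,11,cv); result: nodes: 0:V, 2:V, 3:V, 4:V, 5:V, 6:V, 7:T, 9:V, 10:V, 11:V, 12:T, 13:T, 14:T, 15:T edges: (7,0,cv); (7,2,cv); (7,5,cvk); (7,6,cv); (12,2,cv); (12,9,cv); (12,11,cv); (13,3,cv); (13,9,cv); (13,10,cv); (14,5,cv); (14,10,cv); (14,11,cv); (15,9,cv); (15,10,cv); (15,11,cv)
step 2: rule r1; match: 0->12, 1->2, 2->9, 3->11; deleted nodes 12; deleted edges (12,2,cv); (12,9,cv); (12,11,cv); added nodes 16, 17, 18, 19, 20, 21, 22; added edges (19,2,cv); (19,16,cv); (19,18,cv); (20,9,cv); (20,16,cv); (20,17,cv); (21,11,cv); (21,17,cv); (21,18,cv); (22,16,cv); (22,17,cv); (22,18,cv); result: nodes: 0:V, 2:V, 3:V, 4:V, 5:V, 6:V, 7:T, 9:V, 10:V, 11:V, 13:T, 14:T, 15:T, 16:V, 17:V, 18:V, 19:T, 20:T, 21:T, 22:T edges: (7,0,cv); (7,2,cv); (7,5,cvk); (7,6,cv); (13,3,cv); (13,9,cv); (13,10,cv); (14,5,cv); (14,10,cv); (14,11,cv); (15,9,cv); (15,10,cv); (15,11,cv); (19,2,cv); (19,16,cv); (19,18,cv); (20,9,cv); (20,16,cv); (20,17,cv); (21,11,cv); (21,17,cv); (21,18,cv); (22,16,cv); (22,17,cv); (22,18,cv)
step 3: rule r1; match: 0->13, 1->3, 2->9, 3->10; deleted nodes 13; deleted edges (13,3,cv); (13,9,cv); (13,10,cv); added nodes 23, 24, 25, 26, 27, 28, 29; added edges (26,3,cv); (26,23,cv); (26,25,cv); (27,9,cv); (27,23,cv); (27,24,cv); (28,10,cv); (28,24,cv); (28,25,cv); (29,23,cv); (29,24,cv); (29,25,cv); result: nodes: 0:V, 2:V, 3:V, 4:V, 5:V, 6:V, 7:T, 9:V, 10:V, 11:V, 14:T, 15:T, 16:V, 17:V, 18:V, 19:T, 20:T, 21:T, 22:T, 23:V, 24:V, 25:V, 26:T, 27:T, 28:T, 29:T edges: (7,0,cv); (7,2,cv); (7,5,cvk); (7,6,cv); (14,5,cv); (14,10,cv); (14,11,cv); (15,9,cv); (15,10,cv); (15,11,cv); (19,2,cv); (19,16,cv); (19,18,cv); (20,9,cv); (20,16,cv); (20,17,cv); (21,11,cv); (21,17,cv); (21,18,cv); (22,16,cv); (22,17,cv); (22,18,cv); (26,3,cv); (26,23,cv); (26,25,cv); (27,9,cv); (27,23,cv); (27,24,cv); (28,10,cv); (28,24,cv); (28,25,cv); (29,23,cv); (29,24,cv); (29,25,cv)
final:
nodes: 0:V, 2:V, 3:V, 4:V, 5:V, 6:V, 7:T, 9:V, 10:V, 11:V, 14:T, 15:T, 16:V, 17:V, 18:V, 19:T, 20:T, 21:T, 22:T, 23:V, 24:V, 25:V, 26:T, 27:T, 28:T, 29:T
edges: (7,0,cv); (7,2,cv); (7,5,cvk); (7,6,cv); (14,5,cv); (14,10,cv); (14,11,cv); (15,9,cv); (15,10,cv); (15,11,cv); (19,2,cv); (19,16,cv); (19,18,cv); (20,9,cv); (20,16,cv); (20,17,cv); (21,11,cv); (21,17,cv); (21,18,cv); (22,16,cv); (22,17,cv); (22,18,cv); (26,3,cv); (26,23,cv); (26,25,cv); (27,9,cv); (27,23,cv); (27,24,cv); (28,10,cv); (28,24,cv); (28,25,cv); (29,23,cv); (29,24,cv); (29,25,cv)


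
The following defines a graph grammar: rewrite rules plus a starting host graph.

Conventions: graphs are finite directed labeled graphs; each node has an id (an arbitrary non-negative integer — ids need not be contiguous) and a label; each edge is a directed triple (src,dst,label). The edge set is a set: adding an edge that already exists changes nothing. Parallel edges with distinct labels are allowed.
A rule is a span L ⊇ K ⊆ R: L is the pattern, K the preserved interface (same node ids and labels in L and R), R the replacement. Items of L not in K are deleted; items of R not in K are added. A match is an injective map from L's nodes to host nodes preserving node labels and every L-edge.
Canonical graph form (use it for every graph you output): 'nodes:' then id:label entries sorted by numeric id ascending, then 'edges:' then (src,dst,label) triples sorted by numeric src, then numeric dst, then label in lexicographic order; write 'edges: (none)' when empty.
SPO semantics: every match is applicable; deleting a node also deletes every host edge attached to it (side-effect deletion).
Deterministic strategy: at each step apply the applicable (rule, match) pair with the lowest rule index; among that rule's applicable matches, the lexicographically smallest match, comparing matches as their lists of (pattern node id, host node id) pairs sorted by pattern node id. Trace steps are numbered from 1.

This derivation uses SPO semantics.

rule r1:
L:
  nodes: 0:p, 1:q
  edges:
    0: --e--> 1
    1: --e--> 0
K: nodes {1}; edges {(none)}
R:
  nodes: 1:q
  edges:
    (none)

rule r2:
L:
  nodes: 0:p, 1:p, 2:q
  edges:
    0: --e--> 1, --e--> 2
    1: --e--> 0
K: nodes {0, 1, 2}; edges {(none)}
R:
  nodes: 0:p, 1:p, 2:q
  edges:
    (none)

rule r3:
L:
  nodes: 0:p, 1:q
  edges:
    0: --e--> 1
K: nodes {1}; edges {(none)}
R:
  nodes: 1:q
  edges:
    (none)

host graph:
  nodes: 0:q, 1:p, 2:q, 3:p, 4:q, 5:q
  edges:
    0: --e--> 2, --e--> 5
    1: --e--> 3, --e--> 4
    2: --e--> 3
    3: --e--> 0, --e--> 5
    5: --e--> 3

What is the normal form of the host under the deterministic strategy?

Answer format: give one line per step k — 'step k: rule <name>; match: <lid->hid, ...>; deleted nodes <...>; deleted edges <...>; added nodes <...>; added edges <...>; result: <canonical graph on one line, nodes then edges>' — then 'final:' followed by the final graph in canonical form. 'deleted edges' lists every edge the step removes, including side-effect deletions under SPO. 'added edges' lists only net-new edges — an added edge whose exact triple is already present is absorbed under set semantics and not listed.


step 1: rule r1; match: 0->3, 1->5; deleted nodes 3; deleted edges (1,3,e); (2,3,e); (3,0,e); (3,5,e); (5,3,e); added nodes (none); added edges (none); result: nodes: 0:q, 1:p, 2:q, 4:q, 5:q edges: (0,2,e); (0,5,e); (1,4,e)
step 2: rule r3; match: 0->1, 1->4; deleted nodes 1; deleted edges (1,4,e); added nodes (none); added edges (none); result: nodes: 0:q, 2:q, 4:q, 5:q edges: (0,2,e); (0,5,e)
final:
nodes: 0:q, 2:q, 4:q, 5:q
edges: (0,2,e); (0,5,e)


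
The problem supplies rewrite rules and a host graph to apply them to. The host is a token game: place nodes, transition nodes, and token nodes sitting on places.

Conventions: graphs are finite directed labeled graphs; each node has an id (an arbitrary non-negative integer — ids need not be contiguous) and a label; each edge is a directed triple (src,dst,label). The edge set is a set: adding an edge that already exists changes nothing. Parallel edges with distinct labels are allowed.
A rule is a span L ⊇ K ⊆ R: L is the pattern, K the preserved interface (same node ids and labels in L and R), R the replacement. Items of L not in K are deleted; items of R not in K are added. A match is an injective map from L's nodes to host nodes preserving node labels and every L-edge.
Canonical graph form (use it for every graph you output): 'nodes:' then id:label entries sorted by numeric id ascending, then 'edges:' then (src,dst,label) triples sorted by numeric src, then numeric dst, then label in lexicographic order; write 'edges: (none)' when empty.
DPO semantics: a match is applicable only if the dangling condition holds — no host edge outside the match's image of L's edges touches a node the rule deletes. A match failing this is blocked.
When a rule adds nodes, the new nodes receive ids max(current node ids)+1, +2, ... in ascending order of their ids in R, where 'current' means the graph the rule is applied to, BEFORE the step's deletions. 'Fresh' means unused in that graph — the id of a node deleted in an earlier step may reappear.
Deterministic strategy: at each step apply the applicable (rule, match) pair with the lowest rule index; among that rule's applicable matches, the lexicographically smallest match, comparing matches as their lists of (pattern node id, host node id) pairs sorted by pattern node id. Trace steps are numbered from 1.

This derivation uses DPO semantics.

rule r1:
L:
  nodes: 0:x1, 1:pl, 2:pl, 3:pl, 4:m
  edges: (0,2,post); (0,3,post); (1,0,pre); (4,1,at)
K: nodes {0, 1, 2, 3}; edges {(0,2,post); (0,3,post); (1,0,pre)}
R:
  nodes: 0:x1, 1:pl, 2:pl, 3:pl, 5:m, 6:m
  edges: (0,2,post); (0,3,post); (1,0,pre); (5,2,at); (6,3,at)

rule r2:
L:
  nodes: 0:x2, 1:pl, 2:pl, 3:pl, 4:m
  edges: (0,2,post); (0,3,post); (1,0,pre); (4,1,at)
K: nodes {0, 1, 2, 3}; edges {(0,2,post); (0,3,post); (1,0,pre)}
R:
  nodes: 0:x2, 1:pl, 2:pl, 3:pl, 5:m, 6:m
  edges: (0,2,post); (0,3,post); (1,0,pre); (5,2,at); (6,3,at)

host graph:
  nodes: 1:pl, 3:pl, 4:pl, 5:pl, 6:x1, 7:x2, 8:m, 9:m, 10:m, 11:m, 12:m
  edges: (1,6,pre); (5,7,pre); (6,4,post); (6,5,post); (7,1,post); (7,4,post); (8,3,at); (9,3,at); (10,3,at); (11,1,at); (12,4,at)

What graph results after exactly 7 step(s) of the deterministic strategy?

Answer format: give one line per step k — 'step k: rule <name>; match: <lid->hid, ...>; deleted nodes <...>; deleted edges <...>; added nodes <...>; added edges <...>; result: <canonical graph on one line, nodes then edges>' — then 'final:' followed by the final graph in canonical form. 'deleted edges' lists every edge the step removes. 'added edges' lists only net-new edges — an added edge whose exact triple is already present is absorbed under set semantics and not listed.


step 1: rule r1; match: 0->6, 1->1, 2->4, 3->5, 4->11; deleted nodes 11; deleted edges (11,1,at); added nodes 13, 14; added edges (13,4,at); (14,5,at); result: nodes: 1:pl, 3:pl, 4:pl, 5:pl, 6:x1, 7:x2, 8:m, 9:m, 10:m, 12:m, 13:m, 14:m edges: (1,6,pre); (5,7,pre); (6,4,post); (6,5,post); (7,1,post); (7,4,post); (8,3,at); (9,3,at); (10,3,at); (12,4,at); (13,4,at); (14,5,at)
step 2: rule r2; match: 0->7, 1->5, 2->1, 3->4, 4->14; deleted nodes 14; deleted edges (14,5,at); added nodes 15, 16; added edges (15,1,at); (16,4,at); result: nodes: 1:pl, 3:pl, 4:pl, 5:pl, 6:x1, 7:x2, 8:m, 9:m, 10:m, 12:m, 13:m, 15:m, 16:m edges: (1,6,pre); (5,7,pre); (6,4,post); (6,5,post); (7,1,post); (7,4,post); (8,3,at); (9,3,at); (10,3,at); (12,4,at); (13,4,at); (15,1,at); (16,4,at)
step 3: rule r1; match: 0->6, 1->1, 2->4, 3->5, 4->15; deleted nodes 15; deleted edges (15,1,at); added nodes 17, 18; added edges (17,4,at); (18,5,at); result: nodes: 1:pl, 3:pl, 4:pl, 5:pl, 6:x1, 7:x2, 8:m, 9:m, 10:m, 12:m, 13:m, 16:m, 17:m, 18:m edges: (1,6,pre); (5,7,pre); (6,4,post); (6,5,post); (7,1,post); (7,4,post); (8,3,at); (9,3,at); (10,3,at); (12,4,at); (13,4,at); (16,4,at); (17,4,at); (18,5,at)
step 4: rule r2; match: 0->7, 1->5, 2->1, 3->4, 4->18; deleted nodes 18; deleted edges (18,5,at); added nodes 19, 20; added edges (19,1,at); (20,4,at); result: nodes: 1:pl, 3:pl, 4:pl, 5:pl, 6:x1, 7:x2, 8:m, 9:m, 10:m, 12:m, 13:m, 16:m, 17:m, 19:m, 20:m edges: (1,6,pre); (5,7,pre); (6,4,post); (6,5,post); (7,1,post); (7,4,post); (8,3,at); (9,3,at); (10,3,at); (12,4,at); (13,4,at); (16,4,at); (17,4,at); (19,1,at); (20,4,at)
step 5: rule r1; match: 0->6, 1->1, 2->4, 3->5, 4->19; deleted nodes 19; deleted edges (19,1,at); added nodes 21, 22; added edges (21,4,at); (22,5,at); result: nodes: 1:pl, 3:pl, 4:pl, 5:pl, 6:x1, 7:x2, 8:m, 9:m, 10:m, 12:m, 13:m, 16:m, 17:m, 20:m, 21:m, 22:m edges: (1,6,pre); (5,7,pre); (6,4,post); (6,5,post); (7,1,post); (7,4,post); (8,3,at); (9,3,at); (10,3,at); (12,4,at); (13,4,at); (16,4,at); (17,4,at); (20,4,at); (21,4,at); (22,5,at)
step 6: rule r2; match: 0->7, 1->5, 2->1, 3->4, 4->22; deleted nodes 22; deleted edges (22,5,at); added nodes 23, 24; added edges (23,1,at); (24,4,at); result: nodes: 1:pl, 3:pl, 4:pl, 5:pl, 6:x1, 7:x2, 8:m, 9:m, 10:m, 12:m, 13:m, 16:m, 17:m, 20:m, 21:m, 23:m, 24:m edges: (1,6,pre); (5,7,pre); (6,4,post); (6,5,post); (7,1,post); (7,4,post); (8,3,at); (9,3,at); (10,3,at); (12,4,at); (13,4,at); (16,4,at); (17,4,at); (20,4,at); (21,4,at); (23,1,at); (24,4,at)
step 7: rule r1; match: 0->6, 1->1, 2->4, 3->5, 4->23; deleted nodes 23; deleted edges (23,1,at); added nodes 25, 26; added edges (25,4,at); (26,5,at); result: nodes: 1:pl, 3:pl, 4:pl, 5:pl, 6:x1, 7:x2, 8:m, 9:m, 10:m, 12:m, 13:m, 16:m, 17:m, 20:m, 21:m, 24:m, 25:m, 26:m edges: (1,6,pre); (5,7,pre); (6,4,post); (6,5,post); (7,1,post); (7,4,post); (8,3,at); (9,3,at); (10,3,at); (12,4,at); (13,4,at); (16,4,at); (17,4,at); (20,4,at); (21,4,at); (24,4,at); (25,4,at); (26,5,at)
final:
nodes: 1:pl, 3:pl, 4:pl, 5:pl, 6:x1, 7:x2, 8:m, 9:m, 10:m, 12:m, 13:m, 16:m, 17:m, 20:m, 21:m, 24:m, 25:m, 26:m
edges: (1,6,pre); (5,7,pre); (6,4,post); (6,5,post); (7,1,post); (7,4,post); (8,3,at); (9,3,at); (10,3,at); (12,4,at); (13,4,at); (16,4,at); (17,4,at); (20,4,at); (21,4,at); (24,4,at); (25,4,at); (26,5,at)


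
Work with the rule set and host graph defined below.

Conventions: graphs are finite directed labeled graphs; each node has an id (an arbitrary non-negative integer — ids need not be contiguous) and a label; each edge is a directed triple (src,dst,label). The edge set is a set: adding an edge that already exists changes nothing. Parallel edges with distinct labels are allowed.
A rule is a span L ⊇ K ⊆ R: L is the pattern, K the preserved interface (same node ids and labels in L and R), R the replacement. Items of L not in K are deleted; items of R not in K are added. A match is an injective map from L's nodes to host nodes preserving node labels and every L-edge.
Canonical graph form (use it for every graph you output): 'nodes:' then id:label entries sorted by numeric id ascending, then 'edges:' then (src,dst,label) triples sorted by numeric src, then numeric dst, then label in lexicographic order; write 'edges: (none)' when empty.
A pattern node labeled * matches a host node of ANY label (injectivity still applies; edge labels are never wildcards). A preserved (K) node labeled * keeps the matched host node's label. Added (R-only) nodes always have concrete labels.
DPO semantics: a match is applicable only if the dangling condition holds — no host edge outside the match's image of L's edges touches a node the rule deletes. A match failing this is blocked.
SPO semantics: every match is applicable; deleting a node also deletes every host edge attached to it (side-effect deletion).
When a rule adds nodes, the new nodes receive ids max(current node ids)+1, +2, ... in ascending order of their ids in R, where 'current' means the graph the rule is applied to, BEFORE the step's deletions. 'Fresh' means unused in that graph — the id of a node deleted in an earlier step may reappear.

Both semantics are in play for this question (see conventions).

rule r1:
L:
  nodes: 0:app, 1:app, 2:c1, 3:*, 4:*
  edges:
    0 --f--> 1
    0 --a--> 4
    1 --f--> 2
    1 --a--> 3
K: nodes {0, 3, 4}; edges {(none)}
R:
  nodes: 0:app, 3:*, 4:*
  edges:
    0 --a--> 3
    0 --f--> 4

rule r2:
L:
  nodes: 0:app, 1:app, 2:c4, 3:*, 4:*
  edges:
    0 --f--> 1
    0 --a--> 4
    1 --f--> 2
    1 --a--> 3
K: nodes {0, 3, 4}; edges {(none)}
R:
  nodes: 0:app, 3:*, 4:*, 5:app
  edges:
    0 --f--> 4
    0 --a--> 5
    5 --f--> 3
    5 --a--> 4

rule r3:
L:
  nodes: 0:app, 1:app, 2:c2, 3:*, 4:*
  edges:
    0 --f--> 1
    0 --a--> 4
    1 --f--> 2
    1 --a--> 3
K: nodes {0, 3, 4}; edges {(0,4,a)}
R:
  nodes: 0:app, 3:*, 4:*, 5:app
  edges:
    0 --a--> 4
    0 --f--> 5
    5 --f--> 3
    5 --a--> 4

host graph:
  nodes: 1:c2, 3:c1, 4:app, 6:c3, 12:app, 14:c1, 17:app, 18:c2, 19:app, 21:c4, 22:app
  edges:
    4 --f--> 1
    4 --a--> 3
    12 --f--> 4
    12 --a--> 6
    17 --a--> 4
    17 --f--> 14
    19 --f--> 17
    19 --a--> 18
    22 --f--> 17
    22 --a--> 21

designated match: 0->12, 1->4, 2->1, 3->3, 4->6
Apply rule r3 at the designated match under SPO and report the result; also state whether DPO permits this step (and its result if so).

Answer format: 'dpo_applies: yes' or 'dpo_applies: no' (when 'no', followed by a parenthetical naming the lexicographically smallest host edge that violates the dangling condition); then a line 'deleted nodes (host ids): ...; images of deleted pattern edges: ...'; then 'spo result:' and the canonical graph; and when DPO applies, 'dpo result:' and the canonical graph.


dpo_applies: no
(the rule deletes node 4, which keeps host edge (17,4,a) outside the match image — the dangling condition fails, DPO blocks; SPO proceeds and side-deletes such edges)
deleted nodes (host ids): 1, 4; images of deleted pattern edges: (4,1,f); (4,3,a); (12,4,f)
spo result:
nodes: 3:c1, 6:c3, 12:app, 14:c1, 17:app, 18:c2, 19:app, 21:c4, 22:app, 23:app
edges: (12,6,a); (12,23,f); (17,14,f); (19,17,f); (19,18,a); (22,17,f); (22,21,a); (23,3,f); (23,6,a)


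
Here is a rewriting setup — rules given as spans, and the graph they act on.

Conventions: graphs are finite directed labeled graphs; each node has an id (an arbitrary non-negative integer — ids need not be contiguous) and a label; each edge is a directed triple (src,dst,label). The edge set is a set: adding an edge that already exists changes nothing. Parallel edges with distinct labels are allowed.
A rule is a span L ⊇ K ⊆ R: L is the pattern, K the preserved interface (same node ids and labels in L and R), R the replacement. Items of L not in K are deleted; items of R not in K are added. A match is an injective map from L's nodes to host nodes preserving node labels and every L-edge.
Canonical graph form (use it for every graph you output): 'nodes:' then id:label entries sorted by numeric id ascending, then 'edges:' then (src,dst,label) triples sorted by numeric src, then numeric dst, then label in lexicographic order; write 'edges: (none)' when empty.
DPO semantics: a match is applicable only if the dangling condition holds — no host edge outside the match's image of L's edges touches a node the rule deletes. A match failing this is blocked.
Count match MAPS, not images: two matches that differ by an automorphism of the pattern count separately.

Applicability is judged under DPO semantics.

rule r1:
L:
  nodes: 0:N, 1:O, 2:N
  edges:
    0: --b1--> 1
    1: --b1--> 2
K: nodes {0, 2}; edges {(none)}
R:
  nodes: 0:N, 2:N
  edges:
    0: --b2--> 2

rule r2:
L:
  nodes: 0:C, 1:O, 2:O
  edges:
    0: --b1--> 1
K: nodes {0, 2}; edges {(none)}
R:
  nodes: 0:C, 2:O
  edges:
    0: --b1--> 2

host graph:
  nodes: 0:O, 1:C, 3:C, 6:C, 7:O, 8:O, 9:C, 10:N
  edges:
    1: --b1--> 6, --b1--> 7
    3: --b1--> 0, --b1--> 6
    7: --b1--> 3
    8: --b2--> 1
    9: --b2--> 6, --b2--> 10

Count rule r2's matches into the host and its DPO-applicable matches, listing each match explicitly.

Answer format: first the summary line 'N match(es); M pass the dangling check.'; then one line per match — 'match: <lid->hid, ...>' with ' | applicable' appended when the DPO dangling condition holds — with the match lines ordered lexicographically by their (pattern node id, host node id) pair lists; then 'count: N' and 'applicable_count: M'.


4 match(es); 2 pass the dangling check.
match: 0->1, 1->7, 2->0
match: 0->1, 1->7, 2->8
match: 0->3, 1->0, 2->7 | applicable
match: 0->3, 1->0, 2->8 | applicable
count: 4
applicable_count: 2


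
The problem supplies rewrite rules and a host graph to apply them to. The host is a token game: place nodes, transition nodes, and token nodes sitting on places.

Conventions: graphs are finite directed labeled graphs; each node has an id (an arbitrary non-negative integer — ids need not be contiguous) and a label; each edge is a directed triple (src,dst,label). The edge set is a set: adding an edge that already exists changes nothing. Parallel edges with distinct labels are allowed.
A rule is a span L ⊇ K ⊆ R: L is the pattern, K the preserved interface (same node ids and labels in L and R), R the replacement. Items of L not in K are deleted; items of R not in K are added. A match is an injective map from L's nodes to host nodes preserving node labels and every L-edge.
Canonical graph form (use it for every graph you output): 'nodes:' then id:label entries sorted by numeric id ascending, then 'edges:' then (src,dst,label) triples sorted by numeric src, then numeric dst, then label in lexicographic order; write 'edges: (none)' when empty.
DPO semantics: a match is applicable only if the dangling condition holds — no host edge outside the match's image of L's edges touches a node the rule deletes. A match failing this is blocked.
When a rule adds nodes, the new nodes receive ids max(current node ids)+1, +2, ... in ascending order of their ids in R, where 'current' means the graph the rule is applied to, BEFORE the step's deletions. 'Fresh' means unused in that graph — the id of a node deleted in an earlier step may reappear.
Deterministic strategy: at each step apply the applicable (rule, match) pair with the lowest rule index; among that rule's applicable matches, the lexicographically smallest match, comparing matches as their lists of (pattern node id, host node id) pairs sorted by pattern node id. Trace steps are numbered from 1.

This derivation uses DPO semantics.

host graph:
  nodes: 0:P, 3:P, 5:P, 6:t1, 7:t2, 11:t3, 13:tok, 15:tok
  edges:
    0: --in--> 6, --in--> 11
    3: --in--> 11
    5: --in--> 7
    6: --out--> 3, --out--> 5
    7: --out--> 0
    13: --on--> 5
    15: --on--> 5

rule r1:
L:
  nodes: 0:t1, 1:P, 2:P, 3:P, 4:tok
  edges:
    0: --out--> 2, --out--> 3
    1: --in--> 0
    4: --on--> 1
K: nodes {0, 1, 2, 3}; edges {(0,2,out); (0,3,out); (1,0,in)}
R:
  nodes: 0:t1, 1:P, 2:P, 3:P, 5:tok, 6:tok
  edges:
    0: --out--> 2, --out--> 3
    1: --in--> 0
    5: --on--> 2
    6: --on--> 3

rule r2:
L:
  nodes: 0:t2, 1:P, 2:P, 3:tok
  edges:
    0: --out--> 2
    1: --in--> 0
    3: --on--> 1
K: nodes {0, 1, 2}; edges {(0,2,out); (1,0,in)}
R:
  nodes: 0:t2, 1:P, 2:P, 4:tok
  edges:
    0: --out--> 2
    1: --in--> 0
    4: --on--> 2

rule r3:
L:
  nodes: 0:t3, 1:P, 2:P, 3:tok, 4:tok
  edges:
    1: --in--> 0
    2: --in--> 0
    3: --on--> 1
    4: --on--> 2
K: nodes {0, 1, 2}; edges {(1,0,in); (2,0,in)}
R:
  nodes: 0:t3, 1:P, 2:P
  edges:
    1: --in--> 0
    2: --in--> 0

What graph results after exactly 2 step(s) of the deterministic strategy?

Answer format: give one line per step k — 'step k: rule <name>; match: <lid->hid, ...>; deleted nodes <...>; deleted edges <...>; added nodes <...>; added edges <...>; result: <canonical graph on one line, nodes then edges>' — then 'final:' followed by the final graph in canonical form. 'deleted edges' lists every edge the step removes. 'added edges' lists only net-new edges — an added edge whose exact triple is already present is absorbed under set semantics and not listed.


step 1: rule r2; match: 0->7, 1->5, 2->0, 3->13; deleted nodes 13; deleted edges (13,5,on); added nodes 16; added edges (16,0,on); result: nodes: 0:P, 3:P, 5:P, 6:t1, 7:t2, 11:t3, 15:tok, 16:tok edges: (0,6,in); (0,11,in); (3,11,in); (5,7,in); (6,3,out); (6,5,out); (7,0,out); (15,5,on); (16,0,on)
step 2: rule r1; match: 0->6, 1->0, 2->3, 3->5, 4->16; deleted nodes 16; deleted edges (16,0,on); added nodes 17, 18; added edges (17,3,on); (18,5,on); result: nodes: 0:P, 3:P, 5:P, 6:t1, 7:t2, 11:t3, 15:tok, 17:tok, 18:tok edges: (0,6,in); (0,11,in); (3,11,in); (5,7,in); (6,3,out); (6,5,out); (7,0,out); (15,5,on); (17,3,on); (18,5,on)
final:
nodes: 0:P, 3:P, 5:P, 6:t1, 7:t2, 11:t3, 15:tok, 17:tok, 18:tok
edges: (0,6,in); (0,11,in); (3,11,in); (5,7,in); (6,3,out); (6,5,out); (7,0,out); (15,5,on); (17,3,on); (18,5,on)


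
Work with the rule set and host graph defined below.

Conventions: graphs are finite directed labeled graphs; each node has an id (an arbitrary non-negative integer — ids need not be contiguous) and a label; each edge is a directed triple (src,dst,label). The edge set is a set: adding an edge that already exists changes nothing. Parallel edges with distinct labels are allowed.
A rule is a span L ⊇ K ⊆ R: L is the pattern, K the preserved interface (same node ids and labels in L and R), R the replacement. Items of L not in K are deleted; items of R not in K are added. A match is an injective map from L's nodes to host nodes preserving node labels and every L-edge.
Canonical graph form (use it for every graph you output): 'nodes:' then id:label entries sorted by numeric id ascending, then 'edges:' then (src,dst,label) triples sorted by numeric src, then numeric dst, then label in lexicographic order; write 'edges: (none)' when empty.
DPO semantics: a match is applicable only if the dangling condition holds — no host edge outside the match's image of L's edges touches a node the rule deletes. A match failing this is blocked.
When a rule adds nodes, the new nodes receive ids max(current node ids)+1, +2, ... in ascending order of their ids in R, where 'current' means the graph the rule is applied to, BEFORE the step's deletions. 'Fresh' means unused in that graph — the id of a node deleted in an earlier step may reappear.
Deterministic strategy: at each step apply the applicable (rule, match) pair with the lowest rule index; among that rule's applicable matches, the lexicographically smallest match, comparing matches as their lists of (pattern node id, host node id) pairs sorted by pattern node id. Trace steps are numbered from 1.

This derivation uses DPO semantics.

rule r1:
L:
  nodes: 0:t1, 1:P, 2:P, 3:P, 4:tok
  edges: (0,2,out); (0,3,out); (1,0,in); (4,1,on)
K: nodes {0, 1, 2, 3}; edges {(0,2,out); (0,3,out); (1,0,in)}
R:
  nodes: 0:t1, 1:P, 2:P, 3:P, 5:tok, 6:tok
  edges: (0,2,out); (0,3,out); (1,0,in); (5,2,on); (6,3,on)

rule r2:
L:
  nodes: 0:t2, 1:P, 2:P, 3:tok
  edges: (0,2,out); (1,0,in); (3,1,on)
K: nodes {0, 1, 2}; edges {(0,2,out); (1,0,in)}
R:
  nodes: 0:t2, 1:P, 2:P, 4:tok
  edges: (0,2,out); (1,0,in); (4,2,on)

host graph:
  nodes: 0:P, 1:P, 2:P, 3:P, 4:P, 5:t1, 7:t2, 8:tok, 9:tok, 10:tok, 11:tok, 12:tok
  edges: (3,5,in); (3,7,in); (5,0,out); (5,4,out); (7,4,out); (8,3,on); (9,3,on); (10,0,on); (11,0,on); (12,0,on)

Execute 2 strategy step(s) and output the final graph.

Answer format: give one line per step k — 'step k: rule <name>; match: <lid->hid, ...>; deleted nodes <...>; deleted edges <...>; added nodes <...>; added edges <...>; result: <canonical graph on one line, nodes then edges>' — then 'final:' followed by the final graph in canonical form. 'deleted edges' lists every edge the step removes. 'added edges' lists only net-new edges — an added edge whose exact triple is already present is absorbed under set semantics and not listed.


step 1: rule r1; match: 0->5, 1->3, 2->0, 3->4, 4->8; deleted nodes 8; deleted edges (8,3,on); added nodes 13, 14; added edges (13,0,on); (14,4,on); result: nodes: 0:P, 1:P, 2:P, 3:P, 4:P, 5:t1, 7:t2, 9:tok, 10:tok, 11:tok, 12:tok, 13:tok, 14:tok edges: (3,5,in); (3,7,in); (5,0,out); (5,4,out); (7,4,out); (9,3,on); (10,0,on); (11,0,on); (12,0,on); (13,0,on); (14,4,on)
step 2: rule r1; match: 0->5, 1->3, 2->0, 3->4, 4->9; deleted nodes 9; deleted edges (9,3,on); added nodes 15, 16; added edges (15,0,on); (16,4,on); result: nodes: 0:P, 1:P, 2:P, 3:P, 4:P, 5:t1, 7:t2, 10:tok, 11:tok, 12:tok, 13:tok, 14:tok, 15:tok, 16:tok edges: (3,5,in); (3,7,in); (5,0,out); (5,4,out); (7,4,out); (10,0,on); (11,0,on); (12,0,on); (13,0,on); (14,4,on); (15,0,on); (16,4,on)
final:
nodes: 0:P, 1:P, 2:P, 3:P, 4:P, 5:t1, 7:t2, 10:tok, 11:tok, 12:tok, 13:tok, 14:tok, 15:tok, 16:tok
edges: (3,5,in); (3,7,in); (5,0,out); (5,4,out); (7,4,out); (10,0,on); (11,0,on); (12,0,on); (13,0,on); (14,4,on); (15,0,on); (16,4,on)
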